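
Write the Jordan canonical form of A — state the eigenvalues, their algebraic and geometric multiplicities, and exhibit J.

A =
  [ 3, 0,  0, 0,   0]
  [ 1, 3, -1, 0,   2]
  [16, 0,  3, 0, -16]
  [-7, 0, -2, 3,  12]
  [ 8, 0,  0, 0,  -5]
J_1(-5) ⊕ J_2(3) ⊕ J_2(3)

The characteristic polynomial is
  det(x·I − A) = x^5 - 7*x^4 - 6*x^3 + 162*x^2 - 459*x + 405 = (x - 3)^4*(x + 5)

Eigenvalues and multiplicities (the geometric multiplicity of λ is n − rank(A − λI), which equals the number of Jordan blocks for λ):
  λ = -5: algebraic multiplicity = 1, geometric multiplicity = 1
  λ = 3: algebraic multiplicity = 4, geometric multiplicity = 2

Determining the block sizes for each eigenvalue:
  λ = -5: one block (gm = 1), so the single block has size am = 1 → block sizes [1]
  λ = 3: with am = 4 and gm = 2, the partition is not yet determined (e.g. several partitions of 4 into 2 parts exist). Let N = A − (3)·I. Computing rank(N^1) = 3, rank(N^2) = 1; the number of blocks of size ≥ j is rank(N^{j−1}) − rank(N^j), giving [2, 2]. So we have 2 block(s) of size 2 → block sizes [2, 2]

Assembling the blocks gives a Jordan form
J =
  [-5, 0, 0, 0, 0]
  [ 0, 3, 1, 0, 0]
  [ 0, 0, 3, 0, 0]
  [ 0, 0, 0, 3, 1]
  [ 0, 0, 0, 0, 3]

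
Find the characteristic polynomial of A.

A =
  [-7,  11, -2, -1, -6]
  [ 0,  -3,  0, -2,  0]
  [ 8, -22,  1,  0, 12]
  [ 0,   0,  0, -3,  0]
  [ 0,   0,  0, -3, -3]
x^5 + 15*x^4 + 90*x^3 + 270*x^2 + 405*x + 243

Expanding det(x·I − A) (e.g. by cofactor expansion or by noting that A is similar to its Jordan form J, which has the same characteristic polynomial as A) gives
  χ_A(x) = x^5 + 15*x^4 + 90*x^3 + 270*x^2 + 405*x + 243
which factors as (x + 3)^5. The eigenvalues (with algebraic multiplicities) are λ = -3 with multiplicity 5.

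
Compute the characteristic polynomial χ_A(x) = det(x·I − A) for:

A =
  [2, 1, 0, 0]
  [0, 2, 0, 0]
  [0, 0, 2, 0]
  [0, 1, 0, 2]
x^4 - 8*x^3 + 24*x^2 - 32*x + 16

Expanding det(x·I − A) (e.g. by cofactor expansion or by noting that A is similar to its Jordan form J, which has the same characteristic polynomial as A) gives
  χ_A(x) = x^4 - 8*x^3 + 24*x^2 - 32*x + 16
which factors as (x - 2)^4. The eigenvalues (with algebraic multiplicities) are λ = 2 with multiplicity 4.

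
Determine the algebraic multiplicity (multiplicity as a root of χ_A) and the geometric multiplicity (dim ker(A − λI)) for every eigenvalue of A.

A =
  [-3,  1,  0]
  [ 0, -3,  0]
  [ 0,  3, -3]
λ = -3: alg = 3, geom = 2

Step 1 — factor the characteristic polynomial to read off the algebraic multiplicities:
  χ_A(x) = (x + 3)^3

Step 2 — compute geometric multiplicities via the rank-nullity identity g(λ) = n − rank(A − λI):
  rank(A − (-3)·I) = 1, so dim ker(A − (-3)·I) = n − 1 = 2

Summary:
  λ = -3: algebraic multiplicity = 3, geometric multiplicity = 2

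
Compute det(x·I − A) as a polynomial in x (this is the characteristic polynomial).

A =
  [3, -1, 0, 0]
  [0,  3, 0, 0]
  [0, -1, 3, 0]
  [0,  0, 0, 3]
x^4 - 12*x^3 + 54*x^2 - 108*x + 81

Expanding det(x·I − A) (e.g. by cofactor expansion or by noting that A is similar to its Jordan form J, which has the same characteristic polynomial as A) gives
  χ_A(x) = x^4 - 12*x^3 + 54*x^2 - 108*x + 81
which factors as (x - 3)^4. The eigenvalues (with algebraic multiplicities) are λ = 3 with multiplicity 4.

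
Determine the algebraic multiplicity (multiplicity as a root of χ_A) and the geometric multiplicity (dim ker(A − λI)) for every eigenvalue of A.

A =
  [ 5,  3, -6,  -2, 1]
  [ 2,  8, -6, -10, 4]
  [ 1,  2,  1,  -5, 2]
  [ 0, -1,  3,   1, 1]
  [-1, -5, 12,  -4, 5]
λ = 4: alg = 5, geom = 3

Step 1 — factor the characteristic polynomial to read off the algebraic multiplicities:
  χ_A(x) = (x - 4)^5

Step 2 — compute geometric multiplicities via the rank-nullity identity g(λ) = n − rank(A − λI):
  rank(A − (4)·I) = 2, so dim ker(A − (4)·I) = n − 2 = 3

Summary:
  λ = 4: algebraic multiplicity = 5, geometric multiplicity = 3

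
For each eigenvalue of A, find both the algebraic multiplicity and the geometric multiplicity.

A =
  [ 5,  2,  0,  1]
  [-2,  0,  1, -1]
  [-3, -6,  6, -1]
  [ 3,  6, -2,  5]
λ = 4: alg = 4, geom = 2

Step 1 — factor the characteristic polynomial to read off the algebraic multiplicities:
  χ_A(x) = (x - 4)^4

Step 2 — compute geometric multiplicities via the rank-nullity identity g(λ) = n − rank(A − λI):
  rank(A − (4)·I) = 2, so dim ker(A − (4)·I) = n − 2 = 2

Summary:
  λ = 4: algebraic multiplicity = 4, geometric multiplicity = 2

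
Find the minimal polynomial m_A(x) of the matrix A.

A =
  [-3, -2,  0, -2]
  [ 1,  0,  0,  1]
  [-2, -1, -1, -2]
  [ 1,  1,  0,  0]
x^3 + 3*x^2 + 3*x + 1

The characteristic polynomial is χ_A(x) = (x + 1)^4, so the eigenvalues are known. The minimal polynomial is
  m_A(x) = Π_λ (x − λ)^{k_λ}
where k_λ is the size of the *largest* Jordan block for λ (equivalently, the smallest k with (A − λI)^k v = 0 for every generalised eigenvector v of λ).

  λ = -1: largest Jordan block has size 3, contributing (x + 1)^3

So m_A(x) = (x + 1)^3 = x^3 + 3*x^2 + 3*x + 1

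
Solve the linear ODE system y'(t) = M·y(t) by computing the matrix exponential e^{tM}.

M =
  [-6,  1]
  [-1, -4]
e^{tM} =
  [-t*exp(-5*t) + exp(-5*t), t*exp(-5*t)]
  [-t*exp(-5*t), t*exp(-5*t) + exp(-5*t)]

Strategy: write M = P · J · P⁻¹ where J is a Jordan canonical form, so e^{tM} = P · e^{tJ} · P⁻¹, and e^{tJ} can be computed block-by-block.

M has Jordan form
J =
  [-5,  1]
  [ 0, -5]
(up to reordering of blocks).

Per-block formulas:
  For a 2×2 Jordan block J_2(-5): exp(t · J_2(-5)) = e^(-5t)·(I + t·N), where N is the 2×2 nilpotent shift.

After assembling e^{tJ} and conjugating by P, we get:

e^{tM} =
  [-t*exp(-5*t) + exp(-5*t), t*exp(-5*t)]
  [-t*exp(-5*t), t*exp(-5*t) + exp(-5*t)]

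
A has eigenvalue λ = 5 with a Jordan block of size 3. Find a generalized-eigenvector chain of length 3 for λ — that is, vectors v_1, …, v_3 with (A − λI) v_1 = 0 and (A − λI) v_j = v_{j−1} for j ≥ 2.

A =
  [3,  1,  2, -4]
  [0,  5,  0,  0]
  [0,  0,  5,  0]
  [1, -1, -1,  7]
A Jordan chain for λ = 5 of length 3:
v_1 = (2, 0, 0, -1)ᵀ
v_2 = (1, 0, 0, -1)ᵀ
v_3 = (0, 1, 0, 0)ᵀ

Let N = A − (5)·I. We want v_3 with N^3 v_3 = 0 but N^2 v_3 ≠ 0; then v_{j-1} := N · v_j for j = 3, …, 2.

Pick v_3 = (0, 1, 0, 0)ᵀ.
Then v_2 = N · v_3 = (1, 0, 0, -1)ᵀ.
Then v_1 = N · v_2 = (2, 0, 0, -1)ᵀ.

Sanity check: (A − (5)·I) v_1 = (0, 0, 0, 0)ᵀ = 0. ✓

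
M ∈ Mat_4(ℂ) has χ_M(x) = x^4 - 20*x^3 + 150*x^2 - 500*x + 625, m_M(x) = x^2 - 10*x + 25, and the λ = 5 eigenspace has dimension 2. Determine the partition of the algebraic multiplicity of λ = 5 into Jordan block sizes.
Block sizes for λ = 5: [2, 2]

Step 1 — from the characteristic polynomial, algebraic multiplicity of λ = 5 is 4. From dim ker(M − (5)·I) = 2, there are exactly 2 Jordan blocks for λ = 5.
Step 2 — from the minimal polynomial, the factor (x − 5)^2 tells us the largest block for λ = 5 has size 2.
Step 3 — with total size 4, 2 blocks, and largest block 2, the block sizes (in nonincreasing order) are [2, 2].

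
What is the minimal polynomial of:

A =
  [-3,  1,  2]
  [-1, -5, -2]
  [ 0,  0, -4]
x^2 + 8*x + 16

The characteristic polynomial is χ_A(x) = (x + 4)^3, so the eigenvalues are known. The minimal polynomial is
  m_A(x) = Π_λ (x − λ)^{k_λ}
where k_λ is the size of the *largest* Jordan block for λ (equivalently, the smallest k with (A − λI)^k v = 0 for every generalised eigenvector v of λ).

  λ = -4: largest Jordan block has size 2, contributing (x + 4)^2

So m_A(x) = (x + 4)^2 = x^2 + 8*x + 16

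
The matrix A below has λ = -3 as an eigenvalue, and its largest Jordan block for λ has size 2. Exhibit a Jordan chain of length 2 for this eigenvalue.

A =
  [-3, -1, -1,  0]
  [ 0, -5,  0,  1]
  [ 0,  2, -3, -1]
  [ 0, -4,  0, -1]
A Jordan chain for λ = -3 of length 2:
v_1 = (-1, -2, 2, -4)ᵀ
v_2 = (0, 1, 0, 0)ᵀ

Let N = A − (-3)·I. We want v_2 with N^2 v_2 = 0 but N^1 v_2 ≠ 0; then v_{j-1} := N · v_j for j = 2, …, 2.

Pick v_2 = (0, 1, 0, 0)ᵀ.
Then v_1 = N · v_2 = (-1, -2, 2, -4)ᵀ.

Sanity check: (A − (-3)·I) v_1 = (0, 0, 0, 0)ᵀ = 0. ✓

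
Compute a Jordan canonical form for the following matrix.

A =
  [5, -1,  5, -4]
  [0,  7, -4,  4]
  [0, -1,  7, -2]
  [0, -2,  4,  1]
J_3(5) ⊕ J_1(5)

The characteristic polynomial is
  det(x·I − A) = x^4 - 20*x^3 + 150*x^2 - 500*x + 625 = (x - 5)^4

Eigenvalues and multiplicities (the geometric multiplicity of λ is n − rank(A − λI), which equals the number of Jordan blocks for λ):
  λ = 5: algebraic multiplicity = 4, geometric multiplicity = 2

Determining the block sizes for each eigenvalue:
  λ = 5: with am = 4 and gm = 2, the partition is not yet determined (e.g. several partitions of 4 into 2 parts exist). Let N = A − (5)·I. Computing rank(N^1) = 2, rank(N^2) = 1, rank(N^3) = 0; the number of blocks of size ≥ j is rank(N^{j−1}) − rank(N^j), giving [2, 1, 1]. So we have 1 block(s) of size 3, 1 block(s) of size 1 → block sizes [3, 1]

Assembling the blocks gives a Jordan form
J =
  [5, 1, 0, 0]
  [0, 5, 1, 0]
  [0, 0, 5, 0]
  [0, 0, 0, 5]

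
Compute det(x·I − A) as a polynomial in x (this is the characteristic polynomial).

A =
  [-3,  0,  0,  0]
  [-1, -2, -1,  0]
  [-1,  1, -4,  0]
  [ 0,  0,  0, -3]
x^4 + 12*x^3 + 54*x^2 + 108*x + 81

Expanding det(x·I − A) (e.g. by cofactor expansion or by noting that A is similar to its Jordan form J, which has the same characteristic polynomial as A) gives
  χ_A(x) = x^4 + 12*x^3 + 54*x^2 + 108*x + 81
which factors as (x + 3)^4. The eigenvalues (with algebraic multiplicities) are λ = -3 with multiplicity 4.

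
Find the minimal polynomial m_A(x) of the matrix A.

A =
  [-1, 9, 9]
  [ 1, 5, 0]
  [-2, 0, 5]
x^3 - 9*x^2 + 24*x - 20

The characteristic polynomial is χ_A(x) = (x - 5)*(x - 2)^2, so the eigenvalues are known. The minimal polynomial is
  m_A(x) = Π_λ (x − λ)^{k_λ}
where k_λ is the size of the *largest* Jordan block for λ (equivalently, the smallest k with (A − λI)^k v = 0 for every generalised eigenvector v of λ).

  λ = 2: largest Jordan block has size 2, contributing (x − 2)^2
  λ = 5: largest Jordan block has size 1, contributing (x − 5)

So m_A(x) = (x - 5)*(x - 2)^2 = x^3 - 9*x^2 + 24*x - 20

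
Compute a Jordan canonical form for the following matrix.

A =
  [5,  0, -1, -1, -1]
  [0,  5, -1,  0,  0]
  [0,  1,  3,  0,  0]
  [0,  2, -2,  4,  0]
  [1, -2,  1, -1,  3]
J_3(4) ⊕ J_1(4) ⊕ J_1(4)

The characteristic polynomial is
  det(x·I − A) = x^5 - 20*x^4 + 160*x^3 - 640*x^2 + 1280*x - 1024 = (x - 4)^5

Eigenvalues and multiplicities (the geometric multiplicity of λ is n − rank(A − λI), which equals the number of Jordan blocks for λ):
  λ = 4: algebraic multiplicity = 5, geometric multiplicity = 3

Determining the block sizes for each eigenvalue:
  λ = 4: with am = 5 and gm = 3, the partition is not yet determined (e.g. several partitions of 5 into 3 parts exist). Let N = A − (4)·I. Computing rank(N^1) = 2, rank(N^2) = 1, rank(N^3) = 0; the number of blocks of size ≥ j is rank(N^{j−1}) − rank(N^j), giving [3, 1, 1]. So we have 1 block(s) of size 3, 2 block(s) of size 1 → block sizes [3, 1, 1]

Assembling the blocks gives a Jordan form
J =
  [4, 1, 0, 0, 0]
  [0, 4, 1, 0, 0]
  [0, 0, 4, 0, 0]
  [0, 0, 0, 4, 0]
  [0, 0, 0, 0, 4]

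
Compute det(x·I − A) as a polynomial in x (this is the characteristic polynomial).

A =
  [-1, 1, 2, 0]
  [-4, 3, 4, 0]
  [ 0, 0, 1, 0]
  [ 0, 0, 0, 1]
x^4 - 4*x^3 + 6*x^2 - 4*x + 1

Expanding det(x·I − A) (e.g. by cofactor expansion or by noting that A is similar to its Jordan form J, which has the same characteristic polynomial as A) gives
  χ_A(x) = x^4 - 4*x^3 + 6*x^2 - 4*x + 1
which factors as (x - 1)^4. The eigenvalues (with algebraic multiplicities) are λ = 1 with multiplicity 4.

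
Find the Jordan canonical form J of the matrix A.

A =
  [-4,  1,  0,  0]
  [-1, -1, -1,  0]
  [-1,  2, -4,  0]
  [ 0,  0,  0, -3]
J_3(-3) ⊕ J_1(-3)

The characteristic polynomial is
  det(x·I − A) = x^4 + 12*x^3 + 54*x^2 + 108*x + 81 = (x + 3)^4

Eigenvalues and multiplicities (the geometric multiplicity of λ is n − rank(A − λI), which equals the number of Jordan blocks for λ):
  λ = -3: algebraic multiplicity = 4, geometric multiplicity = 2

Determining the block sizes for each eigenvalue:
  λ = -3: with am = 4 and gm = 2, the partition is not yet determined (e.g. several partitions of 4 into 2 parts exist). Let N = A − (-3)·I. Computing rank(N^1) = 2, rank(N^2) = 1, rank(N^3) = 0; the number of blocks of size ≥ j is rank(N^{j−1}) − rank(N^j), giving [2, 1, 1]. So we have 1 block(s) of size 3, 1 block(s) of size 1 → block sizes [3, 1]

Assembling the blocks gives a Jordan form
J =
  [-3,  1,  0,  0]
  [ 0, -3,  1,  0]
  [ 0,  0, -3,  0]
  [ 0,  0,  0, -3]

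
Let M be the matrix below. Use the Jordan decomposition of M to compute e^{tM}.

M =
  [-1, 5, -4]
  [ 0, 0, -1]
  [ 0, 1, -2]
e^{tM} =
  [exp(-t), t^2*exp(-t)/2 + 5*t*exp(-t), -t^2*exp(-t)/2 - 4*t*exp(-t)]
  [0, t*exp(-t) + exp(-t), -t*exp(-t)]
  [0, t*exp(-t), -t*exp(-t) + exp(-t)]

Strategy: write M = P · J · P⁻¹ where J is a Jordan canonical form, so e^{tM} = P · e^{tJ} · P⁻¹, and e^{tJ} can be computed block-by-block.

M has Jordan form
J =
  [-1,  1,  0]
  [ 0, -1,  1]
  [ 0,  0, -1]
(up to reordering of blocks).

Per-block formulas:
  For a 3×3 Jordan block J_3(-1): exp(t · J_3(-1)) = e^(-1t)·(I + t·N + (t^2/2)·N^2), where N is the 3×3 nilpotent shift.

After assembling e^{tJ} and conjugating by P, we get:

e^{tM} =
  [exp(-t), t^2*exp(-t)/2 + 5*t*exp(-t), -t^2*exp(-t)/2 - 4*t*exp(-t)]
  [0, t*exp(-t) + exp(-t), -t*exp(-t)]
  [0, t*exp(-t), -t*exp(-t) + exp(-t)]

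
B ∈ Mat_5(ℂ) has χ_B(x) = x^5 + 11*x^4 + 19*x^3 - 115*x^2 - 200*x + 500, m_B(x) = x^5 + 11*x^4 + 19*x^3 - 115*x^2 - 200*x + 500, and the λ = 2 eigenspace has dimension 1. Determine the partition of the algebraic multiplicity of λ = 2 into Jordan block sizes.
Block sizes for λ = 2: [2]

Step 1 — from the characteristic polynomial, algebraic multiplicity of λ = 2 is 2. From dim ker(B − (2)·I) = 1, there are exactly 1 Jordan blocks for λ = 2.
Step 2 — from the minimal polynomial, the factor (x − 2)^2 tells us the largest block for λ = 2 has size 2.
Step 3 — with total size 2, 1 blocks, and largest block 2, the block sizes (in nonincreasing order) are [2].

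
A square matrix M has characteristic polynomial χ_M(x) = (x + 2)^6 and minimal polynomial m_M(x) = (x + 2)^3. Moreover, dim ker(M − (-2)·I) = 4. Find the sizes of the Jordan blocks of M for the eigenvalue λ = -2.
Block sizes for λ = -2: [3, 1, 1, 1]

Step 1 — from the characteristic polynomial, algebraic multiplicity of λ = -2 is 6. From dim ker(M − (-2)·I) = 4, there are exactly 4 Jordan blocks for λ = -2.
Step 2 — from the minimal polynomial, the factor (x + 2)^3 tells us the largest block for λ = -2 has size 3.
Step 3 — with total size 6, 4 blocks, and largest block 3, the block sizes (in nonincreasing order) are [3, 1, 1, 1].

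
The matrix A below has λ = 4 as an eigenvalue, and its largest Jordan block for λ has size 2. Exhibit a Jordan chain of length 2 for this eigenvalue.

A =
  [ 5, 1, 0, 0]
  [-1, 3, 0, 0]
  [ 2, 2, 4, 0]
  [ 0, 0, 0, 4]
A Jordan chain for λ = 4 of length 2:
v_1 = (1, -1, 2, 0)ᵀ
v_2 = (1, 0, 0, 0)ᵀ

Let N = A − (4)·I. We want v_2 with N^2 v_2 = 0 but N^1 v_2 ≠ 0; then v_{j-1} := N · v_j for j = 2, …, 2.

Pick v_2 = (1, 0, 0, 0)ᵀ.
Then v_1 = N · v_2 = (1, -1, 2, 0)ᵀ.

Sanity check: (A − (4)·I) v_1 = (0, 0, 0, 0)ᵀ = 0. ✓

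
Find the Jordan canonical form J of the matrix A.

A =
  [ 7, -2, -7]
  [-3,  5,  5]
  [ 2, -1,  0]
J_3(4)

The characteristic polynomial is
  det(x·I − A) = x^3 - 12*x^2 + 48*x - 64 = (x - 4)^3

Eigenvalues and multiplicities (the geometric multiplicity of λ is n − rank(A − λI), which equals the number of Jordan blocks for λ):
  λ = 4: algebraic multiplicity = 3, geometric multiplicity = 1

Determining the block sizes for each eigenvalue:
  λ = 4: one block (gm = 1), so the single block has size am = 3 → block sizes [3]

Assembling the blocks gives a Jordan form
J =
  [4, 1, 0]
  [0, 4, 1]
  [0, 0, 4]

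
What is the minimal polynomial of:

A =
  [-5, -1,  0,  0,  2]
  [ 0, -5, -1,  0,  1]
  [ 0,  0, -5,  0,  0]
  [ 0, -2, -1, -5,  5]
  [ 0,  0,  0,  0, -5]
x^3 + 15*x^2 + 75*x + 125

The characteristic polynomial is χ_A(x) = (x + 5)^5, so the eigenvalues are known. The minimal polynomial is
  m_A(x) = Π_λ (x − λ)^{k_λ}
where k_λ is the size of the *largest* Jordan block for λ (equivalently, the smallest k with (A − λI)^k v = 0 for every generalised eigenvector v of λ).

  λ = -5: largest Jordan block has size 3, contributing (x + 5)^3

So m_A(x) = (x + 5)^3 = x^3 + 15*x^2 + 75*x + 125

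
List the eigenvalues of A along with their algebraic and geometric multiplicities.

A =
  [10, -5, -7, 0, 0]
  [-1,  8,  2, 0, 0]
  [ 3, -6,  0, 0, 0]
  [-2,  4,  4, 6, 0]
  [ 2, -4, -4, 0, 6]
λ = 6: alg = 5, geom = 3

Step 1 — factor the characteristic polynomial to read off the algebraic multiplicities:
  χ_A(x) = (x - 6)^5

Step 2 — compute geometric multiplicities via the rank-nullity identity g(λ) = n − rank(A − λI):
  rank(A − (6)·I) = 2, so dim ker(A − (6)·I) = n − 2 = 3

Summary:
  λ = 6: algebraic multiplicity = 5, geometric multiplicity = 3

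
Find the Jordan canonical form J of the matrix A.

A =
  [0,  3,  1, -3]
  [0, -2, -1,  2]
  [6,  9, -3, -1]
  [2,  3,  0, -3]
J_3(-2) ⊕ J_1(-2)

The characteristic polynomial is
  det(x·I − A) = x^4 + 8*x^3 + 24*x^2 + 32*x + 16 = (x + 2)^4

Eigenvalues and multiplicities (the geometric multiplicity of λ is n − rank(A − λI), which equals the number of Jordan blocks for λ):
  λ = -2: algebraic multiplicity = 4, geometric multiplicity = 2

Determining the block sizes for each eigenvalue:
  λ = -2: with am = 4 and gm = 2, the partition is not yet determined (e.g. several partitions of 4 into 2 parts exist). Let N = A − (-2)·I. Computing rank(N^1) = 2, rank(N^2) = 1, rank(N^3) = 0; the number of blocks of size ≥ j is rank(N^{j−1}) − rank(N^j), giving [2, 1, 1]. So we have 1 block(s) of size 3, 1 block(s) of size 1 → block sizes [3, 1]

Assembling the blocks gives a Jordan form
J =
  [-2,  1,  0,  0]
  [ 0, -2,  1,  0]
  [ 0,  0, -2,  0]
  [ 0,  0,  0, -2]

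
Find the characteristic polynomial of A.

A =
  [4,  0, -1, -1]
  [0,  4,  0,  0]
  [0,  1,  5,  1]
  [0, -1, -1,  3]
x^4 - 16*x^3 + 96*x^2 - 256*x + 256

Expanding det(x·I − A) (e.g. by cofactor expansion or by noting that A is similar to its Jordan form J, which has the same characteristic polynomial as A) gives
  χ_A(x) = x^4 - 16*x^3 + 96*x^2 - 256*x + 256
which factors as (x - 4)^4. The eigenvalues (with algebraic multiplicities) are λ = 4 with multiplicity 4.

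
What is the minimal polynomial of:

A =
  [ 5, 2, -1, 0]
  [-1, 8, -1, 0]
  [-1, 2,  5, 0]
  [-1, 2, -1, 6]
x^2 - 12*x + 36

The characteristic polynomial is χ_A(x) = (x - 6)^4, so the eigenvalues are known. The minimal polynomial is
  m_A(x) = Π_λ (x − λ)^{k_λ}
where k_λ is the size of the *largest* Jordan block for λ (equivalently, the smallest k with (A − λI)^k v = 0 for every generalised eigenvector v of λ).

  λ = 6: largest Jordan block has size 2, contributing (x − 6)^2

So m_A(x) = (x - 6)^2 = x^2 - 12*x + 36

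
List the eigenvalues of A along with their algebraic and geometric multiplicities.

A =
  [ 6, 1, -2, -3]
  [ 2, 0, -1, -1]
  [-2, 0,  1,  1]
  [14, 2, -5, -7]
λ = 0: alg = 4, geom = 2

Step 1 — factor the characteristic polynomial to read off the algebraic multiplicities:
  χ_A(x) = x^4

Step 2 — compute geometric multiplicities via the rank-nullity identity g(λ) = n − rank(A − λI):
  rank(A − (0)·I) = 2, so dim ker(A − (0)·I) = n − 2 = 2

Summary:
  λ = 0: algebraic multiplicity = 4, geometric multiplicity = 2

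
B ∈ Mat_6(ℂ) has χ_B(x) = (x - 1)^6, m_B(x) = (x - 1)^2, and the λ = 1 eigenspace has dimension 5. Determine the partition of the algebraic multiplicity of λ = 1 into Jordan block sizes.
Block sizes for λ = 1: [2, 1, 1, 1, 1]

Step 1 — from the characteristic polynomial, algebraic multiplicity of λ = 1 is 6. From dim ker(B − (1)·I) = 5, there are exactly 5 Jordan blocks for λ = 1.
Step 2 — from the minimal polynomial, the factor (x − 1)^2 tells us the largest block for λ = 1 has size 2.
Step 3 — with total size 6, 5 blocks, and largest block 2, the block sizes (in nonincreasing order) are [2, 1, 1, 1, 1].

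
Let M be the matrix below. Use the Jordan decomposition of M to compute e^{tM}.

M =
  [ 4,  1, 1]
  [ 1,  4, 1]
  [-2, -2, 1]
e^{tM} =
  [t*exp(3*t) + exp(3*t), t*exp(3*t), t*exp(3*t)]
  [t*exp(3*t), t*exp(3*t) + exp(3*t), t*exp(3*t)]
  [-2*t*exp(3*t), -2*t*exp(3*t), -2*t*exp(3*t) + exp(3*t)]

Strategy: write M = P · J · P⁻¹ where J is a Jordan canonical form, so e^{tM} = P · e^{tJ} · P⁻¹, and e^{tJ} can be computed block-by-block.

M has Jordan form
J =
  [3, 1, 0]
  [0, 3, 0]
  [0, 0, 3]
(up to reordering of blocks).

Per-block formulas:
  For a 1×1 block at λ = 3: exp(t · [3]) = [e^(3t)].
  For a 2×2 Jordan block J_2(3): exp(t · J_2(3)) = e^(3t)·(I + t·N), where N is the 2×2 nilpotent shift.

After assembling e^{tJ} and conjugating by P, we get:

e^{tM} =
  [t*exp(3*t) + exp(3*t), t*exp(3*t), t*exp(3*t)]
  [t*exp(3*t), t*exp(3*t) + exp(3*t), t*exp(3*t)]
  [-2*t*exp(3*t), -2*t*exp(3*t), -2*t*exp(3*t) + exp(3*t)]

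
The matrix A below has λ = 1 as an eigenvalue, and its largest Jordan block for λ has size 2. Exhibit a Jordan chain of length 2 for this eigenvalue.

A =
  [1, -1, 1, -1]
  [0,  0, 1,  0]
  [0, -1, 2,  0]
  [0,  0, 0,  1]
A Jordan chain for λ = 1 of length 2:
v_1 = (-1, -1, -1, 0)ᵀ
v_2 = (0, 1, 0, 0)ᵀ

Let N = A − (1)·I. We want v_2 with N^2 v_2 = 0 but N^1 v_2 ≠ 0; then v_{j-1} := N · v_j for j = 2, …, 2.

Pick v_2 = (0, 1, 0, 0)ᵀ.
Then v_1 = N · v_2 = (-1, -1, -1, 0)ᵀ.

Sanity check: (A − (1)·I) v_1 = (0, 0, 0, 0)ᵀ = 0. ✓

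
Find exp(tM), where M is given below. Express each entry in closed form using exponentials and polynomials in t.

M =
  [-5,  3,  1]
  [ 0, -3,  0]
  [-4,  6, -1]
e^{tM} =
  [-2*t*exp(-3*t) + exp(-3*t), 3*t*exp(-3*t), t*exp(-3*t)]
  [0, exp(-3*t), 0]
  [-4*t*exp(-3*t), 6*t*exp(-3*t), 2*t*exp(-3*t) + exp(-3*t)]

Strategy: write M = P · J · P⁻¹ where J is a Jordan canonical form, so e^{tM} = P · e^{tJ} · P⁻¹, and e^{tJ} can be computed block-by-block.

M has Jordan form
J =
  [-3,  1,  0]
  [ 0, -3,  0]
  [ 0,  0, -3]
(up to reordering of blocks).

Per-block formulas:
  For a 2×2 Jordan block J_2(-3): exp(t · J_2(-3)) = e^(-3t)·(I + t·N), where N is the 2×2 nilpotent shift.
  For a 1×1 block at λ = -3: exp(t · [-3]) = [e^(-3t)].

After assembling e^{tJ} and conjugating by P, we get:

e^{tM} =
  [-2*t*exp(-3*t) + exp(-3*t), 3*t*exp(-3*t), t*exp(-3*t)]
  [0, exp(-3*t), 0]
  [-4*t*exp(-3*t), 6*t*exp(-3*t), 2*t*exp(-3*t) + exp(-3*t)]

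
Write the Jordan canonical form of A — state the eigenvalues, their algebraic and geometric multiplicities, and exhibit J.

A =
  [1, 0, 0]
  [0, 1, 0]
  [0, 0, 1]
J_1(1) ⊕ J_1(1) ⊕ J_1(1)

The characteristic polynomial is
  det(x·I − A) = x^3 - 3*x^2 + 3*x - 1 = (x - 1)^3

Eigenvalues and multiplicities (the geometric multiplicity of λ is n − rank(A − λI), which equals the number of Jordan blocks for λ):
  λ = 1: algebraic multiplicity = 3, geometric multiplicity = 3

Determining the block sizes for each eigenvalue:
  λ = 1: gm = am = 3, so every block has size 1 → block sizes [1, 1, 1]

Assembling the blocks gives a Jordan form
J =
  [1, 0, 0]
  [0, 1, 0]
  [0, 0, 1]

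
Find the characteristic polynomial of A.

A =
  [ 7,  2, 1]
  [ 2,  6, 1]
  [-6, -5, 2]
x^3 - 15*x^2 + 75*x - 125

Expanding det(x·I − A) (e.g. by cofactor expansion or by noting that A is similar to its Jordan form J, which has the same characteristic polynomial as A) gives
  χ_A(x) = x^3 - 15*x^2 + 75*x - 125
which factors as (x - 5)^3. The eigenvalues (with algebraic multiplicities) are λ = 5 with multiplicity 3.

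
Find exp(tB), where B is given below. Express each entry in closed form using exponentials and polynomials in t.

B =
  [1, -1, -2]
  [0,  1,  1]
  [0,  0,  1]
e^{tB} =
  [exp(t), -t*exp(t), -t^2*exp(t)/2 - 2*t*exp(t)]
  [0, exp(t), t*exp(t)]
  [0, 0, exp(t)]

Strategy: write B = P · J · P⁻¹ where J is a Jordan canonical form, so e^{tB} = P · e^{tJ} · P⁻¹, and e^{tJ} can be computed block-by-block.

B has Jordan form
J =
  [1, 1, 0]
  [0, 1, 1]
  [0, 0, 1]
(up to reordering of blocks).

Per-block formulas:
  For a 3×3 Jordan block J_3(1): exp(t · J_3(1)) = e^(1t)·(I + t·N + (t^2/2)·N^2), where N is the 3×3 nilpotent shift.

After assembling e^{tJ} and conjugating by P, we get:

e^{tB} =
  [exp(t), -t*exp(t), -t^2*exp(t)/2 - 2*t*exp(t)]
  [0, exp(t), t*exp(t)]
  [0, 0, exp(t)]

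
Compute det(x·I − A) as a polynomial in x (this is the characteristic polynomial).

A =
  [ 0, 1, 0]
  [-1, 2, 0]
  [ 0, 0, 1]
x^3 - 3*x^2 + 3*x - 1

Expanding det(x·I − A) (e.g. by cofactor expansion or by noting that A is similar to its Jordan form J, which has the same characteristic polynomial as A) gives
  χ_A(x) = x^3 - 3*x^2 + 3*x - 1
which factors as (x - 1)^3. The eigenvalues (with algebraic multiplicities) are λ = 1 with multiplicity 3.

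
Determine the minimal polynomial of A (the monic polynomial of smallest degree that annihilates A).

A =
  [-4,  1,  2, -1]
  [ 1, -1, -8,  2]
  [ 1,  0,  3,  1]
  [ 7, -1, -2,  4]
x^4 - 2*x^3 - 11*x^2 + 12*x + 36

The characteristic polynomial is χ_A(x) = (x - 3)^2*(x + 2)^2, so the eigenvalues are known. The minimal polynomial is
  m_A(x) = Π_λ (x − λ)^{k_λ}
where k_λ is the size of the *largest* Jordan block for λ (equivalently, the smallest k with (A − λI)^k v = 0 for every generalised eigenvector v of λ).

  λ = -2: largest Jordan block has size 2, contributing (x + 2)^2
  λ = 3: largest Jordan block has size 2, contributing (x − 3)^2

So m_A(x) = (x - 3)^2*(x + 2)^2 = x^4 - 2*x^3 - 11*x^2 + 12*x + 36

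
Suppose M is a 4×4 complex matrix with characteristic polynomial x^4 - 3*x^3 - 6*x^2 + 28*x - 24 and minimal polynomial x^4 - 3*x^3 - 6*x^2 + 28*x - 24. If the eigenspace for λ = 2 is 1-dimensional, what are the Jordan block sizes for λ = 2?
Block sizes for λ = 2: [3]

Step 1 — from the characteristic polynomial, algebraic multiplicity of λ = 2 is 3. From dim ker(M − (2)·I) = 1, there are exactly 1 Jordan blocks for λ = 2.
Step 2 — from the minimal polynomial, the factor (x − 2)^3 tells us the largest block for λ = 2 has size 3.
Step 3 — with total size 3, 1 blocks, and largest block 3, the block sizes (in nonincreasing order) are [3].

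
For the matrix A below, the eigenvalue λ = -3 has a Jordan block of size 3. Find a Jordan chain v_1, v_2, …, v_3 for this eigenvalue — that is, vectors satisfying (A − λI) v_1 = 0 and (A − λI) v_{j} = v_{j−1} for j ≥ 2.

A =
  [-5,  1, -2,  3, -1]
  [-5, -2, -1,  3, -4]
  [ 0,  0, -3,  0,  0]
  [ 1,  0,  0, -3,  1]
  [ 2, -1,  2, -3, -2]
A Jordan chain for λ = -3 of length 3:
v_1 = (1, 1, 0, 0, -1)ᵀ
v_2 = (-2, -1, 0, 0, 2)ᵀ
v_3 = (0, 0, 1, 0, 0)ᵀ

Let N = A − (-3)·I. We want v_3 with N^3 v_3 = 0 but N^2 v_3 ≠ 0; then v_{j-1} := N · v_j for j = 3, …, 2.

Pick v_3 = (0, 0, 1, 0, 0)ᵀ.
Then v_2 = N · v_3 = (-2, -1, 0, 0, 2)ᵀ.
Then v_1 = N · v_2 = (1, 1, 0, 0, -1)ᵀ.

Sanity check: (A − (-3)·I) v_1 = (0, 0, 0, 0, 0)ᵀ = 0. ✓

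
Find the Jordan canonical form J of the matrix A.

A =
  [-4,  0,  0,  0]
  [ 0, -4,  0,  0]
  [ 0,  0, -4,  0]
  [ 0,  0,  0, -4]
J_1(-4) ⊕ J_1(-4) ⊕ J_1(-4) ⊕ J_1(-4)

The characteristic polynomial is
  det(x·I − A) = x^4 + 16*x^3 + 96*x^2 + 256*x + 256 = (x + 4)^4

Eigenvalues and multiplicities (the geometric multiplicity of λ is n − rank(A − λI), which equals the number of Jordan blocks for λ):
  λ = -4: algebraic multiplicity = 4, geometric multiplicity = 4

Determining the block sizes for each eigenvalue:
  λ = -4: gm = am = 4, so every block has size 1 → block sizes [1, 1, 1, 1]

Assembling the blocks gives a Jordan form
J =
  [-4,  0,  0,  0]
  [ 0, -4,  0,  0]
  [ 0,  0, -4,  0]
  [ 0,  0,  0, -4]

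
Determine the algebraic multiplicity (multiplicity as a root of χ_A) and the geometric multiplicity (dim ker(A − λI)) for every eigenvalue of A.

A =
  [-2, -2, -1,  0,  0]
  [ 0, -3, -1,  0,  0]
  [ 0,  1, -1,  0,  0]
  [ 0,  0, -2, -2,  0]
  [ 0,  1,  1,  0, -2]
λ = -2: alg = 5, geom = 3

Step 1 — factor the characteristic polynomial to read off the algebraic multiplicities:
  χ_A(x) = (x + 2)^5

Step 2 — compute geometric multiplicities via the rank-nullity identity g(λ) = n − rank(A − λI):
  rank(A − (-2)·I) = 2, so dim ker(A − (-2)·I) = n − 2 = 3

Summary:
  λ = -2: algebraic multiplicity = 5, geometric multiplicity = 3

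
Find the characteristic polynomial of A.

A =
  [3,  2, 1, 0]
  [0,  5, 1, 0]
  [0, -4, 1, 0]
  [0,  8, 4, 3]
x^4 - 12*x^3 + 54*x^2 - 108*x + 81

Expanding det(x·I − A) (e.g. by cofactor expansion or by noting that A is similar to its Jordan form J, which has the same characteristic polynomial as A) gives
  χ_A(x) = x^4 - 12*x^3 + 54*x^2 - 108*x + 81
which factors as (x - 3)^4. The eigenvalues (with algebraic multiplicities) are λ = 3 with multiplicity 4.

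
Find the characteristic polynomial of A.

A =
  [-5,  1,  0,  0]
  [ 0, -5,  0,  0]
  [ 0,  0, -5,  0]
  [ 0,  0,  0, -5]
x^4 + 20*x^3 + 150*x^2 + 500*x + 625

Expanding det(x·I − A) (e.g. by cofactor expansion or by noting that A is similar to its Jordan form J, which has the same characteristic polynomial as A) gives
  χ_A(x) = x^4 + 20*x^3 + 150*x^2 + 500*x + 625
which factors as (x + 5)^4. The eigenvalues (with algebraic multiplicities) are λ = -5 with multiplicity 4.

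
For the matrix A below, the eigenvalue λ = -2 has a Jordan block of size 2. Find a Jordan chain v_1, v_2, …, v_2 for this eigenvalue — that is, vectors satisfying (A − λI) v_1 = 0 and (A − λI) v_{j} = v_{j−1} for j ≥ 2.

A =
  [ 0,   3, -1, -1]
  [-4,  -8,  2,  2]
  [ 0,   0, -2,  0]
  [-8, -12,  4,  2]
A Jordan chain for λ = -2 of length 2:
v_1 = (2, -4, 0, -8)ᵀ
v_2 = (1, 0, 0, 0)ᵀ

Let N = A − (-2)·I. We want v_2 with N^2 v_2 = 0 but N^1 v_2 ≠ 0; then v_{j-1} := N · v_j for j = 2, …, 2.

Pick v_2 = (1, 0, 0, 0)ᵀ.
Then v_1 = N · v_2 = (2, -4, 0, -8)ᵀ.

Sanity check: (A − (-2)·I) v_1 = (0, 0, 0, 0)ᵀ = 0. ✓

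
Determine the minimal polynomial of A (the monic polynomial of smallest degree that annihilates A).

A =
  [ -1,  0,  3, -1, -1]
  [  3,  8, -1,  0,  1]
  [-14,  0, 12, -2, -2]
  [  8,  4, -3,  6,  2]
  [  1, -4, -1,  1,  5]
x^3 - 18*x^2 + 108*x - 216

The characteristic polynomial is χ_A(x) = (x - 6)^5, so the eigenvalues are known. The minimal polynomial is
  m_A(x) = Π_λ (x − λ)^{k_λ}
where k_λ is the size of the *largest* Jordan block for λ (equivalently, the smallest k with (A − λI)^k v = 0 for every generalised eigenvector v of λ).

  λ = 6: largest Jordan block has size 3, contributing (x − 6)^3

So m_A(x) = (x - 6)^3 = x^3 - 18*x^2 + 108*x - 216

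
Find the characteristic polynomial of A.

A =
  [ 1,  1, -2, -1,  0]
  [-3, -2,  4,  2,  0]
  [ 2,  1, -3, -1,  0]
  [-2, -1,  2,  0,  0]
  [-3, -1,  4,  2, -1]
x^5 + 5*x^4 + 10*x^3 + 10*x^2 + 5*x + 1

Expanding det(x·I − A) (e.g. by cofactor expansion or by noting that A is similar to its Jordan form J, which has the same characteristic polynomial as A) gives
  χ_A(x) = x^5 + 5*x^4 + 10*x^3 + 10*x^2 + 5*x + 1
which factors as (x + 1)^5. The eigenvalues (with algebraic multiplicities) are λ = -1 with multiplicity 5.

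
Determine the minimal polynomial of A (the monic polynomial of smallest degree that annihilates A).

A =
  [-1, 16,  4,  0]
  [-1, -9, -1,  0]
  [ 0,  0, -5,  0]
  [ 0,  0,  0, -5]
x^2 + 10*x + 25

The characteristic polynomial is χ_A(x) = (x + 5)^4, so the eigenvalues are known. The minimal polynomial is
  m_A(x) = Π_λ (x − λ)^{k_λ}
where k_λ is the size of the *largest* Jordan block for λ (equivalently, the smallest k with (A − λI)^k v = 0 for every generalised eigenvector v of λ).

  λ = -5: largest Jordan block has size 2, contributing (x + 5)^2

So m_A(x) = (x + 5)^2 = x^2 + 10*x + 25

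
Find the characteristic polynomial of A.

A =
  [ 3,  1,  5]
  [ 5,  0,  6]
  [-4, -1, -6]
x^3 + 3*x^2 + 3*x + 1

Expanding det(x·I − A) (e.g. by cofactor expansion or by noting that A is similar to its Jordan form J, which has the same characteristic polynomial as A) gives
  χ_A(x) = x^3 + 3*x^2 + 3*x + 1
which factors as (x + 1)^3. The eigenvalues (with algebraic multiplicities) are λ = -1 with multiplicity 3.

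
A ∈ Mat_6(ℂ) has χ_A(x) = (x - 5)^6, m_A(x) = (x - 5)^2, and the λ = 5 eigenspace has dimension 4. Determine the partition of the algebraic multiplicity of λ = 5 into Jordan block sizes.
Block sizes for λ = 5: [2, 2, 1, 1]

Step 1 — from the characteristic polynomial, algebraic multiplicity of λ = 5 is 6. From dim ker(A − (5)·I) = 4, there are exactly 4 Jordan blocks for λ = 5.
Step 2 — from the minimal polynomial, the factor (x − 5)^2 tells us the largest block for λ = 5 has size 2.
Step 3 — with total size 6, 4 blocks, and largest block 2, the block sizes (in nonincreasing order) are [2, 2, 1, 1].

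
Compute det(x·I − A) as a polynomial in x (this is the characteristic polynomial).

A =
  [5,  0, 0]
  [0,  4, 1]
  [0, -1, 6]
x^3 - 15*x^2 + 75*x - 125

Expanding det(x·I − A) (e.g. by cofactor expansion or by noting that A is similar to its Jordan form J, which has the same characteristic polynomial as A) gives
  χ_A(x) = x^3 - 15*x^2 + 75*x - 125
which factors as (x - 5)^3. The eigenvalues (with algebraic multiplicities) are λ = 5 with multiplicity 3.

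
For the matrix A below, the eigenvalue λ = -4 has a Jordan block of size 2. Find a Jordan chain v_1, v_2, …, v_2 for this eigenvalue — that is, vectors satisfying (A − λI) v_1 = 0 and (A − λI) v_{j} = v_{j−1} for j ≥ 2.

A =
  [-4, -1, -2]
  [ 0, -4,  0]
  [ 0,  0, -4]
A Jordan chain for λ = -4 of length 2:
v_1 = (-1, 0, 0)ᵀ
v_2 = (0, 1, 0)ᵀ

Let N = A − (-4)·I. We want v_2 with N^2 v_2 = 0 but N^1 v_2 ≠ 0; then v_{j-1} := N · v_j for j = 2, …, 2.

Pick v_2 = (0, 1, 0)ᵀ.
Then v_1 = N · v_2 = (-1, 0, 0)ᵀ.

Sanity check: (A − (-4)·I) v_1 = (0, 0, 0)ᵀ = 0. ✓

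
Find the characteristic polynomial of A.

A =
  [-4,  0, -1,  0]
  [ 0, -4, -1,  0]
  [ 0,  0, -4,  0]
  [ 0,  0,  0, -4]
x^4 + 16*x^3 + 96*x^2 + 256*x + 256

Expanding det(x·I − A) (e.g. by cofactor expansion or by noting that A is similar to its Jordan form J, which has the same characteristic polynomial as A) gives
  χ_A(x) = x^4 + 16*x^3 + 96*x^2 + 256*x + 256
which factors as (x + 4)^4. The eigenvalues (with algebraic multiplicities) are λ = -4 with multiplicity 4.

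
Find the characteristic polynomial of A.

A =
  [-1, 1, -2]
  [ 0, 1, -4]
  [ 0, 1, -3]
x^3 + 3*x^2 + 3*x + 1

Expanding det(x·I − A) (e.g. by cofactor expansion or by noting that A is similar to its Jordan form J, which has the same characteristic polynomial as A) gives
  χ_A(x) = x^3 + 3*x^2 + 3*x + 1
which factors as (x + 1)^3. The eigenvalues (with algebraic multiplicities) are λ = -1 with multiplicity 3.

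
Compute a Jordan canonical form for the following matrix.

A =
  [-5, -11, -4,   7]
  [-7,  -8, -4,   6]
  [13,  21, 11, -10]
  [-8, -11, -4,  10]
J_1(-1) ⊕ J_3(3)

The characteristic polynomial is
  det(x·I − A) = x^4 - 8*x^3 + 18*x^2 - 27 = (x - 3)^3*(x + 1)

Eigenvalues and multiplicities (the geometric multiplicity of λ is n − rank(A − λI), which equals the number of Jordan blocks for λ):
  λ = -1: algebraic multiplicity = 1, geometric multiplicity = 1
  λ = 3: algebraic multiplicity = 3, geometric multiplicity = 1

Determining the block sizes for each eigenvalue:
  λ = -1: one block (gm = 1), so the single block has size am = 1 → block sizes [1]
  λ = 3: one block (gm = 1), so the single block has size am = 3 → block sizes [3]

Assembling the blocks gives a Jordan form
J =
  [-1, 0, 0, 0]
  [ 0, 3, 1, 0]
  [ 0, 0, 3, 1]
  [ 0, 0, 0, 3]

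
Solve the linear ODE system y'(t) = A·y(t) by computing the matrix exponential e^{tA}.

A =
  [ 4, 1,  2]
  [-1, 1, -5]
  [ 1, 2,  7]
e^{tA} =
  [t^2*exp(4*t)/2 + exp(4*t), t^2*exp(4*t)/2 + t*exp(4*t), t^2*exp(4*t)/2 + 2*t*exp(4*t)]
  [-t^2*exp(4*t) - t*exp(4*t), -t^2*exp(4*t) - 3*t*exp(4*t) + exp(4*t), -t^2*exp(4*t) - 5*t*exp(4*t)]
  [t^2*exp(4*t)/2 + t*exp(4*t), t^2*exp(4*t)/2 + 2*t*exp(4*t), t^2*exp(4*t)/2 + 3*t*exp(4*t) + exp(4*t)]

Strategy: write A = P · J · P⁻¹ where J is a Jordan canonical form, so e^{tA} = P · e^{tJ} · P⁻¹, and e^{tJ} can be computed block-by-block.

A has Jordan form
J =
  [4, 1, 0]
  [0, 4, 1]
  [0, 0, 4]
(up to reordering of blocks).

Per-block formulas:
  For a 3×3 Jordan block J_3(4): exp(t · J_3(4)) = e^(4t)·(I + t·N + (t^2/2)·N^2), where N is the 3×3 nilpotent shift.

After assembling e^{tJ} and conjugating by P, we get:

e^{tA} =
  [t^2*exp(4*t)/2 + exp(4*t), t^2*exp(4*t)/2 + t*exp(4*t), t^2*exp(4*t)/2 + 2*t*exp(4*t)]
  [-t^2*exp(4*t) - t*exp(4*t), -t^2*exp(4*t) - 3*t*exp(4*t) + exp(4*t), -t^2*exp(4*t) - 5*t*exp(4*t)]
  [t^2*exp(4*t)/2 + t*exp(4*t), t^2*exp(4*t)/2 + 2*t*exp(4*t), t^2*exp(4*t)/2 + 3*t*exp(4*t) + exp(4*t)]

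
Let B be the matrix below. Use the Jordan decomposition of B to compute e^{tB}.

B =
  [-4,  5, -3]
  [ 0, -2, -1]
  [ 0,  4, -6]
e^{tB} =
  [exp(-4*t), -t^2*exp(-4*t) + 5*t*exp(-4*t), t^2*exp(-4*t)/2 - 3*t*exp(-4*t)]
  [0, 2*t*exp(-4*t) + exp(-4*t), -t*exp(-4*t)]
  [0, 4*t*exp(-4*t), -2*t*exp(-4*t) + exp(-4*t)]

Strategy: write B = P · J · P⁻¹ where J is a Jordan canonical form, so e^{tB} = P · e^{tJ} · P⁻¹, and e^{tJ} can be computed block-by-block.

B has Jordan form
J =
  [-4,  1,  0]
  [ 0, -4,  1]
  [ 0,  0, -4]
(up to reordering of blocks).

Per-block formulas:
  For a 3×3 Jordan block J_3(-4): exp(t · J_3(-4)) = e^(-4t)·(I + t·N + (t^2/2)·N^2), where N is the 3×3 nilpotent shift.

After assembling e^{tJ} and conjugating by P, we get:

e^{tB} =
  [exp(-4*t), -t^2*exp(-4*t) + 5*t*exp(-4*t), t^2*exp(-4*t)/2 - 3*t*exp(-4*t)]
  [0, 2*t*exp(-4*t) + exp(-4*t), -t*exp(-4*t)]
  [0, 4*t*exp(-4*t), -2*t*exp(-4*t) + exp(-4*t)]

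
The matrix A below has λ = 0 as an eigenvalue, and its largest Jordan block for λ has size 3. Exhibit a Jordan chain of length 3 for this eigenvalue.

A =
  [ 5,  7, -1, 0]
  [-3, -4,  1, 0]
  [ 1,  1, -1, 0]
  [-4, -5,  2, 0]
A Jordan chain for λ = 0 of length 3:
v_1 = (3, -2, 1, -3)ᵀ
v_2 = (5, -3, 1, -4)ᵀ
v_3 = (1, 0, 0, 0)ᵀ

Let N = A − (0)·I. We want v_3 with N^3 v_3 = 0 but N^2 v_3 ≠ 0; then v_{j-1} := N · v_j for j = 3, …, 2.

Pick v_3 = (1, 0, 0, 0)ᵀ.
Then v_2 = N · v_3 = (5, -3, 1, -4)ᵀ.
Then v_1 = N · v_2 = (3, -2, 1, -3)ᵀ.

Sanity check: (A − (0)·I) v_1 = (0, 0, 0, 0)ᵀ = 0. ✓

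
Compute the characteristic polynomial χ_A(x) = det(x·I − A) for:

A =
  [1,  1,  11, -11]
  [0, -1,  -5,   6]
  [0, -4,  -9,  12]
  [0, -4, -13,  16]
x^4 - 7*x^3 + 15*x^2 - 13*x + 4

Expanding det(x·I − A) (e.g. by cofactor expansion or by noting that A is similar to its Jordan form J, which has the same characteristic polynomial as A) gives
  χ_A(x) = x^4 - 7*x^3 + 15*x^2 - 13*x + 4
which factors as (x - 4)*(x - 1)^3. The eigenvalues (with algebraic multiplicities) are λ = 1 with multiplicity 3, λ = 4 with multiplicity 1.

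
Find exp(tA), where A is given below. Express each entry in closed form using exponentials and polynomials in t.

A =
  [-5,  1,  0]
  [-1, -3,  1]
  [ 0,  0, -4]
e^{tA} =
  [-t*exp(-4*t) + exp(-4*t), t*exp(-4*t), t^2*exp(-4*t)/2]
  [-t*exp(-4*t), t*exp(-4*t) + exp(-4*t), t^2*exp(-4*t)/2 + t*exp(-4*t)]
  [0, 0, exp(-4*t)]

Strategy: write A = P · J · P⁻¹ where J is a Jordan canonical form, so e^{tA} = P · e^{tJ} · P⁻¹, and e^{tJ} can be computed block-by-block.

A has Jordan form
J =
  [-4,  1,  0]
  [ 0, -4,  1]
  [ 0,  0, -4]
(up to reordering of blocks).

Per-block formulas:
  For a 3×3 Jordan block J_3(-4): exp(t · J_3(-4)) = e^(-4t)·(I + t·N + (t^2/2)·N^2), where N is the 3×3 nilpotent shift.

After assembling e^{tJ} and conjugating by P, we get:

e^{tA} =
  [-t*exp(-4*t) + exp(-4*t), t*exp(-4*t), t^2*exp(-4*t)/2]
  [-t*exp(-4*t), t*exp(-4*t) + exp(-4*t), t^2*exp(-4*t)/2 + t*exp(-4*t)]
  [0, 0, exp(-4*t)]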